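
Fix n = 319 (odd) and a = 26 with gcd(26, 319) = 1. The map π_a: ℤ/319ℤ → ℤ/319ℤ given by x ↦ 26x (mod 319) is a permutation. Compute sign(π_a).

-1

Trace 291: π^k(291) = [291, 229, 212, 89, 81, 192, 207] for k=0..6.
π_26 has 6 disjoint cycles with lengths [140, 140, 28, 5, 5, 1] on {0,…,318}.
Σ(ℓ_i−1) = 319−6 = 313; sign = (−1)^313 = -1.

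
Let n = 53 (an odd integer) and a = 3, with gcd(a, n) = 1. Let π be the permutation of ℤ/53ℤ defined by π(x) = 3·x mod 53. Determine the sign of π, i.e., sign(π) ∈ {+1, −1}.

Trace 30: π^k(30) = [30, 37, 5, 15, 45, 29, 34] for k=0..6.
π_3 has 2 disjoint cycles with lengths [52, 1] on {0,…,52}.
n − c = 53 − 2 = 51; sign = (−1)^51 = -1.
Via Zolotarev, sign(π_{3}) = (3|53) = -1.

-1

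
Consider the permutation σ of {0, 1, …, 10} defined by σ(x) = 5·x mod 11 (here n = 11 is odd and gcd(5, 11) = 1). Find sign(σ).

+1

Start at x=1: 1 → 5 → 3 → 4 → 9 → 1 (one orbit).
Cycle lengths of π_5 on ℤ/11ℤ: [5, 5, 1]; 3 cycles in total.
sign(π) = (−1)^{n − #cycles} = (−1)^{11−3} = (−1)^8 = +1.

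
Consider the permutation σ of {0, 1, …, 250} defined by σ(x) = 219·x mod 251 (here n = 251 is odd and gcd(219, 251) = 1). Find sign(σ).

+1

Trace 20: π^k(20) = [20, 113, 149, 1, 219] for k=0..4.
Cycle lengths of π_219 on ℤ/251ℤ: [5, 5, 5, 5, 5, 5, 5, 5, 5, 5, 5, 5, 5, 5, 5, 5, 5, 5, 5, 5, 5, 5, 5, 5, 5, 5, 5, 5, 5, 5, 5, 5, 5, 5, 5, 5, 5, 5, 5, 5, 5, 5, 5, 5, 5, 5, 5, 5, 5, 5, 1]; 51 cycles in total.
251 − 51 = 200 transpositions; sign(π) = (−1)^200 = +1.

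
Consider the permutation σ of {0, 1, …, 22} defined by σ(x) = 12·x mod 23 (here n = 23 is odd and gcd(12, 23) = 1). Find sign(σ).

+1

Orbit of 9 under x↦12x: [9, 16, 8, 4, 2, 1, 12]… (length divides ord_23(12)).
Cycle lengths of π_12 on ℤ/23ℤ: [11, 11, 1]; 3 cycles in total.
Σ(ℓ_i−1) = 23−3 = 20; sign = (−1)^20 = +1.
Zolotarev: (12|23) = +1, matching the cycle-count sign.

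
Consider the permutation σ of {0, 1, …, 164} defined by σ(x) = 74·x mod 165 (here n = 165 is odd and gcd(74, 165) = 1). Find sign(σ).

Start at x=149: 149 → 136 → 164 → 91 → 134 → 16 → 29 → … (one orbit).
Decompose π into cycles: lengths [10, 10, 10, 10, 10, 10, 10, 10, 10, 10, 10, 10, 10, 10, 10, 2, 2, 2, 2, 2, 2, 2, 1] (23 cycles, including the fixed point 0).
Σ(ℓ_i−1) = 165−23 = 142; sign = (−1)^142 = +1.

+1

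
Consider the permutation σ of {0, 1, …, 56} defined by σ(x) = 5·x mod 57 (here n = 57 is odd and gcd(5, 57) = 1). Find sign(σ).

Orbit of 7 under x↦5x: [7, 35, 4, 20, 43, 44, 49]… (length divides ord_57(5)).
Cycle type of π: 18×2 + 9×2 + 2 + 1; total 6 cycles.
57 − 6 = 51 transpositions; sign(π) = (−1)^51 = -1.
The Jacobi symbol (5|57) = -1 (Zolotarev) agrees.

-1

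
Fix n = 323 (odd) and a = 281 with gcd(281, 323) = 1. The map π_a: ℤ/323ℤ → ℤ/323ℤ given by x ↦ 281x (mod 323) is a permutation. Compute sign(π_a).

Orbit of 55 under x↦281x: [55, 274, 120, 128, 115, 15, 16]… (length divides ord_323(281)).
The orbit structure of x ↦ 281x mod 323: 8 orbits of sizes [72, 72, 72, 72, 18, 8, 8, 1].
sign(π) = (−1)^{n − #cycles} = (−1)^{323−8} = (−1)^315 = -1.

-1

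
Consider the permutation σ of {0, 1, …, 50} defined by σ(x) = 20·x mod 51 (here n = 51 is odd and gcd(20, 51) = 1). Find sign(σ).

+1

Orbit of 20 under x↦20x: [20, 43, 44, 13, 5, 49, 11]… (length divides ord_51(20)).
Decompose π into cycles: lengths [16, 16, 16, 2, 1] (5 cycles, including the fixed point 0).
51 − 5 = 46 transpositions; sign(π) = (−1)^46 = +1.
Check: (20/51) = +1 by Zolotarev.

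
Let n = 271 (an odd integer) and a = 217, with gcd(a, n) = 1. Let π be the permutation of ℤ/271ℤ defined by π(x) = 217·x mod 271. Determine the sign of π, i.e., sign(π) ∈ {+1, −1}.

Orbit of 32 under x↦217x: [32, 169, 88, 126, 242, 211, 259]… (length divides ord_271(217)).
11 cycles of lengths [27, 27, 27, 27, 27, 27, 27, 27, 27, 27, 1].
11 cycles on 271: each ℓ→(−1)^(ℓ−1), product (−1)^260 = +1.
Zolotarev: (217|271) = +1, matching the cycle-count sign.

+1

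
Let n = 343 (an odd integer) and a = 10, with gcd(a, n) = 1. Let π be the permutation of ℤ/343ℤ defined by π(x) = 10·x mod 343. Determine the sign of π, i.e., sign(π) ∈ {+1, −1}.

-1

Start at x=37: 37 → 27 → 270 → 299 → 246 → 59 → 247 → … (one orbit).
Cycle lengths of π_10 on ℤ/343ℤ: [294, 42, 6, 1]; 4 cycles in total.
n − c = 343 − 4 = 339; sign = (−1)^339 = -1.
Zolotarev: (10|343) = -1, matching the cycle-count sign.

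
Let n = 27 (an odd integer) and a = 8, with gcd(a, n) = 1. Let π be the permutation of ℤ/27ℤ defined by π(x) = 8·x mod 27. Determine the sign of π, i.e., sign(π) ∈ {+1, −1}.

Orbit of 8 under x↦8x: [8, 10, 26, 19, 17, 1]… (length divides ord_27(8)).
Decompose π into cycles: lengths [6, 6, 6, 2, 2, 2, 2, 1] (8 cycles, including the fixed point 0).
Σ(ℓ_i−1) = 27−8 = 19; sign = (−1)^19 = -1.
Check: (8/27) = -1 by Zolotarev.

-1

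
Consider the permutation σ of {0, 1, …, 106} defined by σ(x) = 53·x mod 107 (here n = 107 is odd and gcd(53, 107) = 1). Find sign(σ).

+1

Start at x=4: 4 → 105 → 1 → 53 → 27 → 40 → 87 → … (one orbit).
Cycle lengths of π_53 on ℤ/107ℤ: [53, 53, 1]; 3 cycles in total.
n − c = 107 − 3 = 104; sign = (−1)^104 = +1.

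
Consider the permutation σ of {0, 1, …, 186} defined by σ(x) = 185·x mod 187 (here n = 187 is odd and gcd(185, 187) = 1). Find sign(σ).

Orbit of 47 under x↦185x: [47, 93, 1, 185, 4, 179, 16]… (length divides ord_187(185)).
9 cycles of lengths [40, 40, 40, 40, 8, 8, 5, 5, 1].
n − c = 187 − 9 = 178; sign = (−1)^178 = +1.
(185|187)_J = +1 (Zolotarev's lemma cross-check).

+1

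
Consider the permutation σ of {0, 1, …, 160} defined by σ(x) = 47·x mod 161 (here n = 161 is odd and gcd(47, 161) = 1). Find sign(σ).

Start at x=47: 47 → 116 → 139 → 93 → 24 → 1 → 47 (one orbit).
Cycle lengths of π_47 on ℤ/161ℤ: [6, 6, 6, 6, 6, 6, 6, 6, 6, 6, 6, 6, 6, 6, 6, 6, 6, 6, 6, 6, 6, 6, 6, 1, 1, 1, 1, 1, 1, 1, 1, 1, 1, 1, 1, 1, 1, 1, 1, 1, 1, 1, 1, 1, 1, 1]; 46 cycles in total.
n − c = 161 − 46 = 115; sign = (−1)^115 = -1.
The Jacobi symbol (47|161) = -1 (Zolotarev) agrees.

-1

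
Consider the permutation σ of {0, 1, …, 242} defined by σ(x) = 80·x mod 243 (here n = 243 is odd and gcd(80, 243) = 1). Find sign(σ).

Orbit of 242 under x↦80x: [242, 163, 161, 1, 80, 82]… (length divides ord_243(80)).
Cycle type of π: 6×27 + 2×40 + 1; total 68 cycles.
Σ(ℓ_i−1) = 243−68 = 175; sign = (−1)^175 = -1.

-1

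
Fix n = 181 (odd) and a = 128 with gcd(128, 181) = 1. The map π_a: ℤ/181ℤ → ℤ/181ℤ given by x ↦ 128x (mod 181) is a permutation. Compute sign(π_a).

-1

Start at x=92: 92 → 11 → 141 → 129 → 41 → 180 → 53 → … (one orbit).
Cycle lengths of π_128 on ℤ/181ℤ: [180, 1]; 2 cycles in total.
Σ(ℓ_i−1) = 181−2 = 179; sign = (−1)^179 = -1.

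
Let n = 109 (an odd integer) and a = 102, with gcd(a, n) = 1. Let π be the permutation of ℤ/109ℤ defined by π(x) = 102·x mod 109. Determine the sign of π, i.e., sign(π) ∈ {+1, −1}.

Start at x=87: 87 → 45 → 12 → 25 → 43 → 26 → 36 → … (one orbit).
Decompose π into cycles: lengths [54, 54, 1] (3 cycles, including the fixed point 0).
Σ(ℓ_i−1) = 109−3 = 106; sign = (−1)^106 = +1.
(102|109)_J = +1 (Zolotarev's lemma cross-check).

+1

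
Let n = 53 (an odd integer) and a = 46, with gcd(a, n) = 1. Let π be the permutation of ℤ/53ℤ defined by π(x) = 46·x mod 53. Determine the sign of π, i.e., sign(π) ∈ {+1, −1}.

Start at x=15: 15 → 1 → 46 → 49 → 28 → 16 → 47 → … (one orbit).
Decompose π into cycles: lengths [13, 13, 13, 13, 1] (5 cycles, including the fixed point 0).
n − c = 53 − 5 = 48; sign = (−1)^48 = +1.
Check: (46/53) = +1 by Zolotarev.

+1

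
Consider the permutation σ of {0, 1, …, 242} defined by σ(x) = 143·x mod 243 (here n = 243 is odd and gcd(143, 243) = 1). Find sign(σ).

Trace 91: π^k(91) = [91, 134, 208, 98, 163, 224, 199] for k=0..6.
14 cycles of lengths [54, 54, 54, 18, 18, 18, 6, 6, 6, 2, 2, 2, 2, 1].
n − c = 243 − 14 = 229; sign = (−1)^229 = -1.

-1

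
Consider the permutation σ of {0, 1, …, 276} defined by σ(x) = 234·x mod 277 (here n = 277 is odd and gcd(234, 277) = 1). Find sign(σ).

-1

Orbit of 143 under x↦234x: [143, 222, 149, 241, 163, 193, 11]… (length divides ord_277(234)).
2 cycles of lengths [276, 1].
With 2 cycles on 277 points, sign = (−1)^{277−2} = -1.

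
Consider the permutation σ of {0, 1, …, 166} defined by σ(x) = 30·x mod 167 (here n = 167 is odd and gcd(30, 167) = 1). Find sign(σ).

-1

Trace 14: π^k(14) = [14, 86, 75, 79, 32, 125, 76] for k=0..6.
Cycle type of π: 166 + 1; total 2 cycles.
Σ(ℓ_i−1) = 167−2 = 165; sign = (−1)^165 = -1.
(30|167)_J = -1 (Zolotarev's lemma cross-check).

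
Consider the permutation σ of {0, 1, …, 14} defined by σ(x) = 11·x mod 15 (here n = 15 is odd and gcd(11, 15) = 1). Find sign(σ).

Trace 11: π^k(11) = [11, 1] for k=0..1.
π_11 has 10 disjoint cycles with lengths [2, 2, 2, 2, 2, 1, 1, 1, 1, 1] on {0,…,14}.
Σ(ℓ_i−1) = 15−10 = 5; sign = (−1)^5 = -1.

-1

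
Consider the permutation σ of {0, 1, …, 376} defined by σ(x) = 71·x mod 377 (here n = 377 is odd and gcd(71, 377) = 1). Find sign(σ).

Orbit of 180 under x↦71x: [180, 339, 318, 335, 34, 152, 236]… (length divides ord_377(71)).
The orbit structure of x ↦ 71x mod 377: 8 orbits of sizes [84, 84, 84, 84, 14, 14, 12, 1].
n − c = 377 − 8 = 369; sign = (−1)^369 = -1.
(71|377)_J = -1 (Zolotarev's lemma cross-check).

-1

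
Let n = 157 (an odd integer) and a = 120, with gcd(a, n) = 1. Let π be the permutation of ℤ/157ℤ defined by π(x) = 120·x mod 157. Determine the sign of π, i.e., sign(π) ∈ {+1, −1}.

+1

Trace 56: π^k(56) = [56, 126, 48, 108, 86, 115, 141] for k=0..6.
3 cycles of lengths [78, 78, 1].
3 cycles on 157: each ℓ→(−1)^(ℓ−1), product (−1)^154 = +1.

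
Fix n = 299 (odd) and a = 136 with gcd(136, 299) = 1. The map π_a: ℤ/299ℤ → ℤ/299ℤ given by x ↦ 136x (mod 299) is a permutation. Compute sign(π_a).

+1

Start at x=132: 132 → 12 → 137 → 94 → 226 → 238 → 76 → … (one orbit).
The orbit structure of x ↦ 136x mod 299: 5 orbits of sizes [132, 132, 22, 12, 1].
5 cycles on 299: each ℓ→(−1)^(ℓ−1), product (−1)^294 = +1.
The Jacobi symbol (136|299) = +1 (Zolotarev) agrees.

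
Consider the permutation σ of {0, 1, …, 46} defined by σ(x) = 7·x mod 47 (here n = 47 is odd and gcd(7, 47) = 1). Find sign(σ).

+1

Trace 1: π^k(1) = [1, 7, 2, 14, 4, 28, 8] for k=0..6.
π_7 has 3 disjoint cycles with lengths [23, 23, 1] on {0,…,46}.
3 cycles on 47: each ℓ→(−1)^(ℓ−1), product (−1)^44 = +1.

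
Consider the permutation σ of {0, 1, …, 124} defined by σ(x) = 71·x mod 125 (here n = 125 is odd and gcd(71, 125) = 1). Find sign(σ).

Start at x=76: 76 → 21 → 116 → 111 → 6 → 51 → 121 → … (one orbit).
Cycle type of π: 25×4 + 5×4 + 1×5; total 13 cycles.
n − c = 125 − 13 = 112; sign = (−1)^112 = +1.

+1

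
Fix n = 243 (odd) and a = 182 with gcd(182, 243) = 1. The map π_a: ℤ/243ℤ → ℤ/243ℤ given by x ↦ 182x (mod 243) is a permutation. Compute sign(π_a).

-1

Trace 236: π^k(236) = [236, 184, 197, 133, 149, 145, 146] for k=0..6.
The orbit structure of x ↦ 182x mod 243: 6 orbits of sizes [162, 54, 18, 6, 2, 1].
243 − 6 = 237 transpositions; sign(π) = (−1)^237 = -1.
The Jacobi symbol (182|243) = -1 (Zolotarev) agrees.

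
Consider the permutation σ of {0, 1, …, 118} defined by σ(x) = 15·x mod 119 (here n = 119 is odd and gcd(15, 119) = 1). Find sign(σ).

Orbit of 8 under x↦15x: [8, 1, 15, 106, 43, 50, 36]… (length divides ord_119(15)).
21 cycles of lengths [8, 8, 8, 8, 8, 8, 8, 8, 8, 8, 8, 8, 8, 8, 1, 1, 1, 1, 1, 1, 1].
sign(π) = (−1)^{n − #cycles} = (−1)^{119−21} = (−1)^98 = +1.

+1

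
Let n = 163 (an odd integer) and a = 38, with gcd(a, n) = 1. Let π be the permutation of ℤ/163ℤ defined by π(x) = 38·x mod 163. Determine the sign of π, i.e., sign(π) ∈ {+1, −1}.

Orbit of 40 under x↦38x: [40, 53, 58, 85, 133, 1, 38]… (length divides ord_163(38)).
19 cycles of lengths [9, 9, 9, 9, 9, 9, 9, 9, 9, 9, 9, 9, 9, 9, 9, 9, 9, 9, 1].
sign(π) = (−1)^{n − #cycles} = (−1)^{163−19} = (−1)^144 = +1.

+1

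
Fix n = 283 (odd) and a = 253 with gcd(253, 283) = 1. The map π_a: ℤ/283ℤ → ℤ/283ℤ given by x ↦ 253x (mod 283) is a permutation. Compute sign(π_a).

Trace 244: π^k(244) = [244, 38, 275, 240, 158, 71, 134] for k=0..6.
Decompose π into cycles: lengths [47, 47, 47, 47, 47, 47, 1] (7 cycles, including the fixed point 0).
With 7 cycles on 283 points, sign = (−1)^{283−7} = +1.
Check: (253/283) = +1 by Zolotarev.

+1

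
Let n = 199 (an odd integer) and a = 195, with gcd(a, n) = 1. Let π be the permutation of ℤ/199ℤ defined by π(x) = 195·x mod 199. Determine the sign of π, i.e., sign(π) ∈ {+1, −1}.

-1

Orbit of 137 under x↦195x: [137, 49, 3, 187, 48, 7, 171]… (length divides ord_199(195)).
Cycle type of π: 198 + 1; total 2 cycles.
sign(π) = (−1)^{n − #cycles} = (−1)^{199−2} = (−1)^197 = -1.
Zolotarev: (195|199) = -1, matching the cycle-count sign.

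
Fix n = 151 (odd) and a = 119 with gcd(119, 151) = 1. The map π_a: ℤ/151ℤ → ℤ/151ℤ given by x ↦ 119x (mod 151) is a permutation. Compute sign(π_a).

Start at x=1: 1 → 119 → 118 → 150 → 32 → 33 → 1 (one orbit).
The orbit structure of x ↦ 119x mod 151: 26 orbits of sizes [6, 6, 6, 6, 6, 6, 6, 6, 6, 6, 6, 6, 6, 6, 6, 6, 6, 6, 6, 6, 6, 6, 6, 6, 6, 1].
With 26 cycles on 151 points, sign = (−1)^{151−26} = -1.
The Jacobi symbol (119|151) = -1 (Zolotarev) agrees.

-1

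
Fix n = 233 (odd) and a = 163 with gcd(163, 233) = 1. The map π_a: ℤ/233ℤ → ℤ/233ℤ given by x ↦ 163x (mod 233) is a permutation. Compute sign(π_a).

Trace 197: π^k(197) = [197, 190, 214, 165, 100, 223, 1] for k=0..6.
Decompose π into cycles: lengths [232, 1] (2 cycles, including the fixed point 0).
Σ(ℓ_i−1) = 233−2 = 231; sign = (−1)^231 = -1.
The Jacobi symbol (163|233) = -1 (Zolotarev) agrees.

-1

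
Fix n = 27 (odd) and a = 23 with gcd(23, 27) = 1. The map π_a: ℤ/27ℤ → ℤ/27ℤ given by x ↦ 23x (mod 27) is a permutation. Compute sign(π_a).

Start at x=1: 1 → 23 → 16 → 17 → 13 → 2 → 19 → … (one orbit).
Cycle lengths of π_23 on ℤ/27ℤ: [18, 6, 2, 1]; 4 cycles in total.
With 4 cycles on 27 points, sign = (−1)^{27−4} = -1.
Via Zolotarev, sign(π_{23}) = (23|27) = -1.

-1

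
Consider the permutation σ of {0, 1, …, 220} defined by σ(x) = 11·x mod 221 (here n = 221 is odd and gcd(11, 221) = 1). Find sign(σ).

Start at x=5: 5 → 55 → 163 → 25 → 54 → 152 → 125 → … (one orbit).
7 cycles of lengths [48, 48, 48, 48, 16, 12, 1].
221 − 7 = 214 transpositions; sign(π) = (−1)^214 = +1.

+1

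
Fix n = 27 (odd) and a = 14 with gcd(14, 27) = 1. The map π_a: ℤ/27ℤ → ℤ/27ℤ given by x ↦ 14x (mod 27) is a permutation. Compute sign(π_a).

Orbit of 7 under x↦14x: [7, 17, 22, 11, 19, 23, 25]… (length divides ord_27(14)).
Decompose π into cycles: lengths [18, 6, 2, 1] (4 cycles, including the fixed point 0).
27 − 4 = 23 transpositions; sign(π) = (−1)^23 = -1.

-1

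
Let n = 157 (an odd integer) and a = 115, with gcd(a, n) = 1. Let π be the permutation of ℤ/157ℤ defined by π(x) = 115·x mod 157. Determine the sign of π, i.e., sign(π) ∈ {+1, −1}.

+1

Start at x=67: 67 → 12 → 124 → 130 → 35 → 100 → 39 → … (one orbit).
Cycle type of π: 39×4 + 1; total 5 cycles.
n − c = 157 − 5 = 152; sign = (−1)^152 = +1.
Via Zolotarev, sign(π_{115}) = (115|157) = +1.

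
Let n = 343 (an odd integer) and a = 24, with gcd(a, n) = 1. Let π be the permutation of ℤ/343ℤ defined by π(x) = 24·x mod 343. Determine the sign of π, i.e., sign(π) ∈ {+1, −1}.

Trace 199: π^k(199) = [199, 317, 62, 116, 40, 274, 59] for k=0..6.
π_24 has 4 disjoint cycles with lengths [294, 42, 6, 1] on {0,…,342}.
Σ(ℓ_i−1) = 343−4 = 339; sign = (−1)^339 = -1.

-1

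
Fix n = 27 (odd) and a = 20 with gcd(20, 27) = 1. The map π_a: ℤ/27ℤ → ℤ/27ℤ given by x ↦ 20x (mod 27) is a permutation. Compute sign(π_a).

-1

Orbit of 14 under x↦20x: [14, 10, 11, 4, 26, 7, 5]… (length divides ord_27(20)).
The orbit structure of x ↦ 20x mod 27: 4 orbits of sizes [18, 6, 2, 1].
n − c = 27 − 4 = 23; sign = (−1)^23 = -1.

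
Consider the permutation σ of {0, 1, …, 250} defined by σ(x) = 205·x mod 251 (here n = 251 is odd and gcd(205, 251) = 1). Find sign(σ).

Start at x=35: 35 → 147 → 15 → 63 → 114 → 27 → 13 → … (one orbit).
π_205 has 3 disjoint cycles with lengths [125, 125, 1] on {0,…,250}.
Σ(ℓ_i−1) = 251−3 = 248; sign = (−1)^248 = +1.

+1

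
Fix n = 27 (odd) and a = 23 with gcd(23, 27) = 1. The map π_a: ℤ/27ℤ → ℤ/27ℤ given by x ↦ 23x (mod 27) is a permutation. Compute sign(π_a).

Start at x=17: 17 → 13 → 2 → 19 → 5 → 7 → 26 → … (one orbit).
Cycle lengths of π_23 on ℤ/27ℤ: [18, 6, 2, 1]; 4 cycles in total.
Σ(ℓ_i−1) = 27−4 = 23; sign = (−1)^23 = -1.
Zolotarev: (23|27) = -1, matching the cycle-count sign.

-1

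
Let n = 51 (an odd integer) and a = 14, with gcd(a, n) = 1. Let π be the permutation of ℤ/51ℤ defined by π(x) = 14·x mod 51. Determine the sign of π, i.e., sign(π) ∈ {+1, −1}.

+1

Orbit of 11 under x↦14x: [11, 1, 14, 43, 41, 13, 29]… (length divides ord_51(14)).
π_14 has 5 disjoint cycles with lengths [16, 16, 16, 2, 1] on {0,…,50}.
Σ(ℓ_i−1) = 51−5 = 46; sign = (−1)^46 = +1.
Via Zolotarev, sign(π_{14}) = (14|51) = +1.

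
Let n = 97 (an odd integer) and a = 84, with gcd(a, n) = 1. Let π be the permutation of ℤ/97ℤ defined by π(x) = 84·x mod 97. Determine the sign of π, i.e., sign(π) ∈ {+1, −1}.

Orbit of 47 under x↦84x: [47, 68, 86, 46, 81, 14, 12]… (length divides ord_97(84)).
Cycle lengths of π_84 on ℤ/97ℤ: [96, 1]; 2 cycles in total.
Σ(ℓ_i−1) = 97−2 = 95; sign = (−1)^95 = -1.

-1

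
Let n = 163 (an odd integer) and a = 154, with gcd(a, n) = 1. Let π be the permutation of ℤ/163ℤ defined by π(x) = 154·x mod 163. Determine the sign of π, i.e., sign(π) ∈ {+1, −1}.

Orbit of 18 under x↦154x: [18, 1, 154, 81, 86, 41, 120]… (length divides ord_163(154)).
π_154 has 2 disjoint cycles with lengths [162, 1] on {0,…,162}.
2 cycles on 163: each ℓ→(−1)^(ℓ−1), product (−1)^161 = -1.
Check: (154/163) = -1 by Zolotarev.

-1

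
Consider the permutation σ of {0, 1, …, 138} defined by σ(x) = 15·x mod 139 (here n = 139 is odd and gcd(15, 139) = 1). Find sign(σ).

-1

Orbit of 137 under x↦15x: [137, 109, 106, 61, 81, 103, 16]… (length divides ord_139(15)).
π_15 has 2 disjoint cycles with lengths [138, 1] on {0,…,138}.
n − c = 139 − 2 = 137; sign = (−1)^137 = -1.
(15|139)_J = -1 (Zolotarev's lemma cross-check).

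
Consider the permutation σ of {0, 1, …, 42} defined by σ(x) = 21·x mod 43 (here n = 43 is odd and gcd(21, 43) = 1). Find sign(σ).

Orbit of 41 under x↦21x: [41, 1, 21, 11, 16, 35, 4]… (length divides ord_43(21)).
7 cycles of lengths [7, 7, 7, 7, 7, 7, 1].
43 − 7 = 36 transpositions; sign(π) = (−1)^36 = +1.
Check: (21/43) = +1 by Zolotarev.

+1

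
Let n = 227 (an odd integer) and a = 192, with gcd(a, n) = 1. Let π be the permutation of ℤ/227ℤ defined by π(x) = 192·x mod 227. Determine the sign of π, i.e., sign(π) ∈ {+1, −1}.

+1

Orbit of 120 under x↦192x: [120, 113, 131, 182, 213, 36, 102]… (length divides ord_227(192)).
3 cycles of lengths [113, 113, 1].
Σ(ℓ_i−1) = 227−3 = 224; sign = (−1)^224 = +1.
The Jacobi symbol (192|227) = +1 (Zolotarev) agrees.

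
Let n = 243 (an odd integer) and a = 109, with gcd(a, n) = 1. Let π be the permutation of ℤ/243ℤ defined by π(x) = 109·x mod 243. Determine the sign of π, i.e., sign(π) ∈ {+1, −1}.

Orbit of 28 under x↦109x: [28, 136, 1, 109, 217, 82, 190]… (length divides ord_243(109)).
The orbit structure of x ↦ 109x mod 243: 63 orbits of sizes [9, 9, 9, 9, 9, 9, 9, 9, 9, 9, 9, 9, 9, 9, 9, 9, 9, 9, 3, 3, 3, 3, 3, 3, 3, 3, 3, 3, 3, 3, 3, 3, 3, 3, 3, 3, 1, 1, 1, 1, 1, 1, 1, 1, 1, 1, 1, 1, 1, 1, 1, 1, 1, 1, 1, 1, 1, 1, 1, 1, 1, 1, 1].
sign(π) = (−1)^{n − #cycles} = (−1)^{243−63} = (−1)^180 = +1.
Zolotarev: (109|243) = +1, matching the cycle-count sign.

+1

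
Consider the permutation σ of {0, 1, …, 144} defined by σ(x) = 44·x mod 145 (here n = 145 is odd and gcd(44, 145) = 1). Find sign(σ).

Trace 36: π^k(36) = [36, 134, 96, 19, 111, 99, 6] for k=0..6.
8 cycles of lengths [28, 28, 28, 28, 28, 2, 2, 1].
145 − 8 = 137 transpositions; sign(π) = (−1)^137 = -1.
The Jacobi symbol (44|145) = -1 (Zolotarev) agrees.

-1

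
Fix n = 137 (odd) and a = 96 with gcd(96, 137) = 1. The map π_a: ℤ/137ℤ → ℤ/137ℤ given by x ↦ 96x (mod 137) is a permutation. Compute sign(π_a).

Trace 127: π^k(127) = [127, 136, 41, 100, 10, 1, 96] for k=0..6.
Cycle lengths of π_96 on ℤ/137ℤ: [8, 8, 8, 8, 8, 8, 8, 8, 8, 8, 8, 8, 8, 8, 8, 8, 8, 1]; 18 cycles in total.
Σ(ℓ_i−1) = 137−18 = 119; sign = (−1)^119 = -1.
Check: (96/137) = -1 by Zolotarev.

-1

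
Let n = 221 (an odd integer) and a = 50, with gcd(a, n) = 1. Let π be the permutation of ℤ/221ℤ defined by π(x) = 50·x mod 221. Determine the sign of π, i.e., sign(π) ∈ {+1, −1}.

-1

Orbit of 103 under x↦50x: [103, 67, 35, 203, 205, 84, 1]… (length divides ord_221(50)).
π_50 has 26 disjoint cycles with lengths [12, 12, 12, 12, 12, 12, 12, 12, 12, 12, 12, 12, 12, 12, 12, 12, 12, 2, 2, 2, 2, 2, 2, 2, 2, 1] on {0,…,220}.
n − c = 221 − 26 = 195; sign = (−1)^195 = -1.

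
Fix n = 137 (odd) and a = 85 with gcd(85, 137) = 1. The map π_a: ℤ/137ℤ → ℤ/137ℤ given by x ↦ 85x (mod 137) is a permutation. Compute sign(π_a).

Orbit of 38 under x↦85x: [38, 79, 2, 33, 65, 45, 126]… (length divides ord_137(85)).
Cycle lengths of π_85 on ℤ/137ℤ: [136, 1]; 2 cycles in total.
137 − 2 = 135 transpositions; sign(π) = (−1)^135 = -1.
(85|137)_J = -1 (Zolotarev's lemma cross-check).

-1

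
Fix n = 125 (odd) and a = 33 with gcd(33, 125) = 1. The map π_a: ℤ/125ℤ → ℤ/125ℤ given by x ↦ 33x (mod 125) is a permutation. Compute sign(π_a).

Trace 4: π^k(4) = [4, 7, 106, 123, 59, 72, 1] for k=0..6.
π_33 has 4 disjoint cycles with lengths [100, 20, 4, 1] on {0,…,124}.
n − c = 125 − 4 = 121; sign = (−1)^121 = -1.
Zolotarev: (33|125) = -1, matching the cycle-count sign.

-1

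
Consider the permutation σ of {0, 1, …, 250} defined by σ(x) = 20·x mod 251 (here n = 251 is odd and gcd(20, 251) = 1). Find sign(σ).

Start at x=20: 20 → 149 → 219 → 113 → 1 → 20 (one orbit).
51 cycles of lengths [5, 5, 5, 5, 5, 5, 5, 5, 5, 5, 5, 5, 5, 5, 5, 5, 5, 5, 5, 5, 5, 5, 5, 5, 5, 5, 5, 5, 5, 5, 5, 5, 5, 5, 5, 5, 5, 5, 5, 5, 5, 5, 5, 5, 5, 5, 5, 5, 5, 5, 1].
251 − 51 = 200 transpositions; sign(π) = (−1)^200 = +1.
(20|251)_J = +1 (Zolotarev's lemma cross-check).

+1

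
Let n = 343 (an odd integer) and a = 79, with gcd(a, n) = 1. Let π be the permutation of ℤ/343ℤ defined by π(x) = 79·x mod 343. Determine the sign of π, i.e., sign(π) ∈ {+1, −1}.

Start at x=148: 148 → 30 → 312 → 295 → 324 → 214 → 99 → … (one orbit).
Cycle lengths of π_79 on ℤ/343ℤ: [21, 21, 21, 21, 21, 21, 21, 21, 21, 21, 21, 21, 21, 21, 3, 3, 3, 3, 3, 3, 3, 3, 3, 3, 3, 3, 3, 3, 3, 3, 1]; 31 cycles in total.
sign(π) = (−1)^{n − #cycles} = (−1)^{343−31} = (−1)^312 = +1.

+1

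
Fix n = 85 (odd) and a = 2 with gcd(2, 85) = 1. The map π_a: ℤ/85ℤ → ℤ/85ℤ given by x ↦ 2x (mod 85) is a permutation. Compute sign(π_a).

-1

Trace 32: π^k(32) = [32, 64, 43, 1, 2, 4, 8] for k=0..6.
Cycle type of π: 8×10 + 4 + 1; total 12 cycles.
n − c = 85 − 12 = 73; sign = (−1)^73 = -1.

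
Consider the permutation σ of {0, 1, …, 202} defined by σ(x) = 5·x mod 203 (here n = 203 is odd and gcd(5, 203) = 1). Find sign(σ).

Orbit of 1 under x↦5x: [1, 5, 25, 125, 16, 80, 197]… (length divides ord_203(5)).
π_5 has 8 disjoint cycles with lengths [42, 42, 42, 42, 14, 14, 6, 1] on {0,…,202}.
8 cycles on 203: each ℓ→(−1)^(ℓ−1), product (−1)^195 = -1.
The Jacobi symbol (5|203) = -1 (Zolotarev) agrees.

-1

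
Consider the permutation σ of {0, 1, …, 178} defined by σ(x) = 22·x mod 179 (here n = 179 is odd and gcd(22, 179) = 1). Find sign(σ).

Trace 77: π^k(77) = [77, 83, 36, 76, 61, 89, 168] for k=0..6.
Cycle lengths of π_22 on ℤ/179ℤ: [89, 89, 1]; 3 cycles in total.
With 3 cycles on 179 points, sign = (−1)^{179−3} = +1.

+1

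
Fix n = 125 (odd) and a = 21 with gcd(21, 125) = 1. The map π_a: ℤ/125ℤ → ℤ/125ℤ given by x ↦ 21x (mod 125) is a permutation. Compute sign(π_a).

+1

Start at x=41: 41 → 111 → 81 → 76 → 96 → 16 → 86 → … (one orbit).
Decompose π into cycles: lengths [25, 25, 25, 25, 5, 5, 5, 5, 1, 1, 1, 1, 1] (13 cycles, including the fixed point 0).
125 − 13 = 112 transpositions; sign(π) = (−1)^112 = +1.
Via Zolotarev, sign(π_{21}) = (21|125) = +1.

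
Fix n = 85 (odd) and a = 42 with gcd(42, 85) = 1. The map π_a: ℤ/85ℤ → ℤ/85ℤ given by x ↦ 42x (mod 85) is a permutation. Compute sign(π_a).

Orbit of 42 under x↦42x: [42, 64, 53, 16, 77, 4, 83]… (length divides ord_85(42)).
Cycle type of π: 8×10 + 4 + 1; total 12 cycles.
Σ(ℓ_i−1) = 85−12 = 73; sign = (−1)^73 = -1.
Zolotarev: (42|85) = -1, matching the cycle-count sign.

-1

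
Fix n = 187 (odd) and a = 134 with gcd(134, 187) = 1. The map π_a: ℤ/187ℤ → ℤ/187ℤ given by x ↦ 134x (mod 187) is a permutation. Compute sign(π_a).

-1

Orbit of 137 under x↦134x: [137, 32, 174, 128, 135, 138, 166]… (length divides ord_187(134)).
π_134 has 8 disjoint cycles with lengths [40, 40, 40, 40, 10, 8, 8, 1] on {0,…,186}.
Σ(ℓ_i−1) = 187−8 = 179; sign = (−1)^179 = -1.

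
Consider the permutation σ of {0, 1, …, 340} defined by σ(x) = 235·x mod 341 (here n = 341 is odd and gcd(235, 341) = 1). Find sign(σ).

+1

Trace 20: π^k(20) = [20, 267, 1, 235, 324, 97, 289] for k=0..6.
The orbit structure of x ↦ 235x mod 341: 25 orbits of sizes [15, 15, 15, 15, 15, 15, 15, 15, 15, 15, 15, 15, 15, 15, 15, 15, 15, 15, 15, 15, 15, 15, 5, 5, 1].
25 cycles on 341: each ℓ→(−1)^(ℓ−1), product (−1)^316 = +1.
Via Zolotarev, sign(π_{235}) = (235|341) = +1.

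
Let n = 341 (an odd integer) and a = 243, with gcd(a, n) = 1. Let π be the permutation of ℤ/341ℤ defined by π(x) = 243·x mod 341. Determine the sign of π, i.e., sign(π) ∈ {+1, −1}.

Start at x=254: 254 → 1 → 243 → 56 → 309 → 67 → 254 (one orbit).
Cycle type of π: 6×55 + 1×11; total 66 cycles.
66 cycles on 341: each ℓ→(−1)^(ℓ−1), product (−1)^275 = -1.
Zolotarev: (243|341) = -1, matching the cycle-count sign.

-1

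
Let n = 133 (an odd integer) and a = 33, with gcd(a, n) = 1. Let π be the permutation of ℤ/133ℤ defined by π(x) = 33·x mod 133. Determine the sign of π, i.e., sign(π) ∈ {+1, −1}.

Start at x=93: 93 → 10 → 64 → 117 → 4 → 132 → 100 → … (one orbit).
Cycle lengths of π_33 on ℤ/133ℤ: [18, 18, 18, 18, 18, 18, 18, 6, 1]; 9 cycles in total.
9 cycles on 133: each ℓ→(−1)^(ℓ−1), product (−1)^124 = +1.

+1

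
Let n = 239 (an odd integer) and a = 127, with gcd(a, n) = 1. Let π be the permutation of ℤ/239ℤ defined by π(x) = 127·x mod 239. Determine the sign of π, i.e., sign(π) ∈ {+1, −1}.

Orbit of 213 under x↦127x: [213, 44, 91, 85, 40, 61, 99]… (length divides ord_239(127)).
Cycle lengths of π_127 on ℤ/239ℤ: [119, 119, 1]; 3 cycles in total.
sign(π) = (−1)^{n − #cycles} = (−1)^{239−3} = (−1)^236 = +1.

+1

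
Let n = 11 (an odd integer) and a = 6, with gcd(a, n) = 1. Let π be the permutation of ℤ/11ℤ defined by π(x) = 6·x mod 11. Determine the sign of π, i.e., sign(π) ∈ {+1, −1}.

-1

Start at x=2: 2 → 1 → 6 → 3 → 7 → 9 → 10 → … (one orbit).
π_6 has 2 disjoint cycles with lengths [10, 1] on {0,…,10}.
n − c = 11 − 2 = 9; sign = (−1)^9 = -1.
Via Zolotarev, sign(π_{6}) = (6|11) = -1.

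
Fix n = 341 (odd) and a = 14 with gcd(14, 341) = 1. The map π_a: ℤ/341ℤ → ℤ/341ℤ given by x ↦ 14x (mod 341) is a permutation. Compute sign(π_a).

+1

Start at x=196: 196 → 16 → 224 → 67 → 256 → 174 → 49 → … (one orbit).
π_14 has 25 disjoint cycles with lengths [15, 15, 15, 15, 15, 15, 15, 15, 15, 15, 15, 15, 15, 15, 15, 15, 15, 15, 15, 15, 15, 15, 5, 5, 1] on {0,…,340}.
sign(π) = (−1)^{n − #cycles} = (−1)^{341−25} = (−1)^316 = +1.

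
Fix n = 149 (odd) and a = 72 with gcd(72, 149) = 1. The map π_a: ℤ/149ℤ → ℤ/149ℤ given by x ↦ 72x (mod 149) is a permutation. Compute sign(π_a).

-1

Orbit of 36 under x↦72x: [36, 59, 76, 108, 28, 79, 26]… (length divides ord_149(72)).
π_72 has 2 disjoint cycles with lengths [148, 1] on {0,…,148}.
2 cycles on 149: each ℓ→(−1)^(ℓ−1), product (−1)^147 = -1.
Zolotarev: (72|149) = -1, matching the cycle-count sign.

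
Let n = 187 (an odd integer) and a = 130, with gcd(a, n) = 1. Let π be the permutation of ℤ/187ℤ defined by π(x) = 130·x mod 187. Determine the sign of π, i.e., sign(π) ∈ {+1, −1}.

-1

Start at x=71: 71 → 67 → 108 → 15 → 80 → 115 → 177 → … (one orbit).
6 cycles of lengths [80, 80, 16, 5, 5, 1].
n − c = 187 − 6 = 181; sign = (−1)^181 = -1.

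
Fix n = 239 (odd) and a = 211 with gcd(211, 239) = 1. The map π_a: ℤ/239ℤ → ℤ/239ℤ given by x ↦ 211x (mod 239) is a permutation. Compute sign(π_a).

Start at x=6: 6 → 71 → 163 → 216 → 166 → 132 → 128 → … (one orbit).
The orbit structure of x ↦ 211x mod 239: 15 orbits of sizes [17, 17, 17, 17, 17, 17, 17, 17, 17, 17, 17, 17, 17, 17, 1].
Σ(ℓ_i−1) = 239−15 = 224; sign = (−1)^224 = +1.
The Jacobi symbol (211|239) = +1 (Zolotarev) agrees.

+1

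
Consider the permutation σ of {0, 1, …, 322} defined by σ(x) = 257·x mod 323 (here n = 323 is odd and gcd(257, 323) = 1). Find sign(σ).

-1

Orbit of 280 under x↦257x: [280, 254, 32, 149, 179, 137, 2]… (length divides ord_323(257)).
π_257 has 8 disjoint cycles with lengths [72, 72, 72, 72, 18, 8, 8, 1] on {0,…,322}.
Σ(ℓ_i−1) = 323−8 = 315; sign = (−1)^315 = -1.
Via Zolotarev, sign(π_{257}) = (257|323) = -1.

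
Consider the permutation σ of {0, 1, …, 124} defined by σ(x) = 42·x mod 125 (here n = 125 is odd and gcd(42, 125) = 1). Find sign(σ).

-1

Orbit of 27 under x↦42x: [27, 9, 3, 1, 42, 14, 88]… (length divides ord_125(42)).
π_42 has 4 disjoint cycles with lengths [100, 20, 4, 1] on {0,…,124}.
Σ(ℓ_i−1) = 125−4 = 121; sign = (−1)^121 = -1.
The Jacobi symbol (42|125) = -1 (Zolotarev) agrees.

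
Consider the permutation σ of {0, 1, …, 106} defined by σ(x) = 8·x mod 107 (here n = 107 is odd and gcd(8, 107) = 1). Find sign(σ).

Trace 78: π^k(78) = [78, 89, 70, 25, 93, 102, 67] for k=0..6.
The orbit structure of x ↦ 8x mod 107: 2 orbits of sizes [106, 1].
With 2 cycles on 107 points, sign = (−1)^{107−2} = -1.

-1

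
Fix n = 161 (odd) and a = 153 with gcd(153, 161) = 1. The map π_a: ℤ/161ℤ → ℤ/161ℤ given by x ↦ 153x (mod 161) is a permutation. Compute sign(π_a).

+1

Start at x=141: 141 → 160 → 8 → 97 → 29 → 90 → 85 → … (one orbit).
Decompose π into cycles: lengths [22, 22, 22, 22, 22, 22, 22, 2, 2, 2, 1] (11 cycles, including the fixed point 0).
sign(π) = (−1)^{n − #cycles} = (−1)^{161−11} = (−1)^150 = +1.
Zolotarev: (153|161) = +1, matching the cycle-count sign.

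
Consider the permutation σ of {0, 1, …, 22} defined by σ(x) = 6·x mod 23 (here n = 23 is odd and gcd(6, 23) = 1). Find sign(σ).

+1

Trace 4: π^k(4) = [4, 1, 6, 13, 9, 8, 2] for k=0..6.
The orbit structure of x ↦ 6x mod 23: 3 orbits of sizes [11, 11, 1].
sign(π) = (−1)^{n − #cycles} = (−1)^{23−3} = (−1)^20 = +1.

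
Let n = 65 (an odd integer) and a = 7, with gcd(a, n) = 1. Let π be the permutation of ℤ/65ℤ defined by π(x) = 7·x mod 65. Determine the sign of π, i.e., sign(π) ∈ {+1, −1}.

+1

Trace 16: π^k(16) = [16, 47, 4, 28, 1, 7, 49] for k=0..6.
Decompose π into cycles: lengths [12, 12, 12, 12, 12, 4, 1] (7 cycles, including the fixed point 0).
7 cycles on 65: each ℓ→(−1)^(ℓ−1), product (−1)^58 = +1.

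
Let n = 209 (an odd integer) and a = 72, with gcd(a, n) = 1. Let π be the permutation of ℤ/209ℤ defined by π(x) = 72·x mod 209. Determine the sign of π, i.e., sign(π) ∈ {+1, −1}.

+1

Trace 162: π^k(162) = [162, 169, 46, 177, 204, 58, 205] for k=0..6.
5 cycles of lengths [90, 90, 18, 10, 1].
5 cycles on 209: each ℓ→(−1)^(ℓ−1), product (−1)^204 = +1.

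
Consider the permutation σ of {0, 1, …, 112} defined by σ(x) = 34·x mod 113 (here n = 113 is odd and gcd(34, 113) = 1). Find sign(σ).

-1

Orbit of 98 under x↦34x: [98, 55, 62, 74, 30, 3, 102]… (length divides ord_113(34)).
Cycle lengths of π_34 on ℤ/113ℤ: [112, 1]; 2 cycles in total.
Σ(ℓ_i−1) = 113−2 = 111; sign = (−1)^111 = -1.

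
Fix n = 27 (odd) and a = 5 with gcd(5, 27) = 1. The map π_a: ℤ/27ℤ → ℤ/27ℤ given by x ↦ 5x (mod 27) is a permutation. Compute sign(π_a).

-1

Start at x=26: 26 → 22 → 2 → 10 → 23 → 7 → 8 → … (one orbit).
Decompose π into cycles: lengths [18, 6, 2, 1] (4 cycles, including the fixed point 0).
sign(π) = (−1)^{n − #cycles} = (−1)^{27−4} = (−1)^23 = -1.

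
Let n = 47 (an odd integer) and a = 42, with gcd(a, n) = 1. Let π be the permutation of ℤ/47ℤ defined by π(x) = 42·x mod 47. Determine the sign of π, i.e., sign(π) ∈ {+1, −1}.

Orbit of 37 under x↦42x: [37, 3, 32, 28, 1, 42, 25]… (length divides ord_47(42)).
π_42 has 3 disjoint cycles with lengths [23, 23, 1] on {0,…,46}.
With 3 cycles on 47 points, sign = (−1)^{47−3} = +1.
Check: (42/47) = +1 by Zolotarev.

+1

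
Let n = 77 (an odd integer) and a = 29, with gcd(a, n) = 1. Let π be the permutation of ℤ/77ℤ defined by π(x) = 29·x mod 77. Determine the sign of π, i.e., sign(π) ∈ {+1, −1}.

Orbit of 71 under x↦29x: [71, 57, 36, 43, 15, 50, 64]… (length divides ord_77(29)).
14 cycles of lengths [10, 10, 10, 10, 10, 10, 10, 1, 1, 1, 1, 1, 1, 1].
14 cycles on 77: each ℓ→(−1)^(ℓ−1), product (−1)^63 = -1.
The Jacobi symbol (29|77) = -1 (Zolotarev) agrees.

-1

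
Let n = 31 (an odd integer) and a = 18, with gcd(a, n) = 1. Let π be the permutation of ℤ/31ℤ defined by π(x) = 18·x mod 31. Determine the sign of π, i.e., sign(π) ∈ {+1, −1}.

+1

Start at x=5: 5 → 28 → 8 → 20 → 19 → 1 → 18 → … (one orbit).
3 cycles of lengths [15, 15, 1].
With 3 cycles on 31 points, sign = (−1)^{31−3} = +1.
Zolotarev: (18|31) = +1, matching the cycle-count sign.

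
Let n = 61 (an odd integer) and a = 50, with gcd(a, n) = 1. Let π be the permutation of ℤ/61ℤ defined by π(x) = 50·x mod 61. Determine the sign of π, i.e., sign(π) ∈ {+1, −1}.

Orbit of 50 under x↦50x: [50, 60, 11, 1]… (length divides ord_61(50)).
Cycle lengths of π_50 on ℤ/61ℤ: [4, 4, 4, 4, 4, 4, 4, 4, 4, 4, 4, 4, 4, 4, 4, 1]; 16 cycles in total.
n − c = 61 − 16 = 45; sign = (−1)^45 = -1.

-1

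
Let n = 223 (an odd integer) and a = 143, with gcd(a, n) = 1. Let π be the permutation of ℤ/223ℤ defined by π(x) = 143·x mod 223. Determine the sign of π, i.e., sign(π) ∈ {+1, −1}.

Orbit of 156 under x↦143x: [156, 8, 29, 133, 64, 9, 172]… (length divides ord_223(143)).
The orbit structure of x ↦ 143x mod 223: 3 orbits of sizes [111, 111, 1].
Σ(ℓ_i−1) = 223−3 = 220; sign = (−1)^220 = +1.
Check: (143/223) = +1 by Zolotarev.

+1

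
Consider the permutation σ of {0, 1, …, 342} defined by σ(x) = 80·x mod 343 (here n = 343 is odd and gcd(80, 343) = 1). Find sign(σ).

Orbit of 19 under x↦80x: [19, 148, 178, 177, 97, 214, 313]… (length divides ord_343(80)).
π_80 has 16 disjoint cycles with lengths [42, 42, 42, 42, 42, 42, 42, 6, 6, 6, 6, 6, 6, 6, 6, 1] on {0,…,342}.
Σ(ℓ_i−1) = 343−16 = 327; sign = (−1)^327 = -1.
The Jacobi symbol (80|343) = -1 (Zolotarev) agrees.

-1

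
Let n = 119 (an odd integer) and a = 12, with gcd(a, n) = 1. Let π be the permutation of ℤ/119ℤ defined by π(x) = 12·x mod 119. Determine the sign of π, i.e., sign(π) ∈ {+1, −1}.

Start at x=81: 81 → 20 → 2 → 24 → 50 → 5 → 60 → … (one orbit).
5 cycles of lengths [48, 48, 16, 6, 1].
119 − 5 = 114 transpositions; sign(π) = (−1)^114 = +1.
Zolotarev: (12|119) = +1, matching the cycle-count sign.

+1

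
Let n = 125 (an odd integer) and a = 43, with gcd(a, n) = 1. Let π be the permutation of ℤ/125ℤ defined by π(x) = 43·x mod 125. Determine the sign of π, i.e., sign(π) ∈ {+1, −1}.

Trace 1: π^k(1) = [1, 43, 99, 7, 51, 68, 49] for k=0..6.
The orbit structure of x ↦ 43x mod 125: 12 orbits of sizes [20, 20, 20, 20, 20, 4, 4, 4, 4, 4, 4, 1].
125 − 12 = 113 transpositions; sign(π) = (−1)^113 = -1.

-1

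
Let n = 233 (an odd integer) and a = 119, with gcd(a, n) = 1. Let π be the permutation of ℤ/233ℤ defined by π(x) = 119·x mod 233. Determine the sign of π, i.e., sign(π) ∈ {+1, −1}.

-1

Trace 155: π^k(155) = [155, 38, 95, 121, 186, 232, 114] for k=0..6.
π_119 has 2 disjoint cycles with lengths [232, 1] on {0,…,232}.
sign(π) = (−1)^{n − #cycles} = (−1)^{233−2} = (−1)^231 = -1.
Check: (119/233) = -1 by Zolotarev.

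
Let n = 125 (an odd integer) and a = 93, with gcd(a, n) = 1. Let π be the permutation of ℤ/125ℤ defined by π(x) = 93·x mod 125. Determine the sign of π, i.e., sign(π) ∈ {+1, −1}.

-1

Start at x=49: 49 → 57 → 51 → 118 → 99 → 82 → 1 → … (one orbit).
π_93 has 12 disjoint cycles with lengths [20, 20, 20, 20, 20, 4, 4, 4, 4, 4, 4, 1] on {0,…,124}.
12 cycles on 125: each ℓ→(−1)^(ℓ−1), product (−1)^113 = -1.
Zolotarev: (93|125) = -1, matching the cycle-count sign.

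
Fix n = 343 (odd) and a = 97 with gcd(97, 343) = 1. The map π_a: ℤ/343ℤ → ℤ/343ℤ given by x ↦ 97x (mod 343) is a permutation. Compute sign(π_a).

Orbit of 295 under x↦97x: [295, 146, 99, 342, 246, 195, 50]… (length divides ord_343(97)).
π_97 has 46 disjoint cycles with lengths [14, 14, 14, 14, 14, 14, 14, 14, 14, 14, 14, 14, 14, 14, 14, 14, 14, 14, 14, 14, 14, 2, 2, 2, 2, 2, 2, 2, 2, 2, 2, 2, 2, 2, 2, 2, 2, 2, 2, 2, 2, 2, 2, 2, 2, 1] on {0,…,342}.
46 cycles on 343: each ℓ→(−1)^(ℓ−1), product (−1)^297 = -1.

-1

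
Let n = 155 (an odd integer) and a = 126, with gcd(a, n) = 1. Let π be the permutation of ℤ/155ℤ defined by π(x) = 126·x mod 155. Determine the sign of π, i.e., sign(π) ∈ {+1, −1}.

Trace 66: π^k(66) = [66, 101, 16, 1, 126] for k=0..4.
Cycle lengths of π_126 on ℤ/155ℤ: [5, 5, 5, 5, 5, 5, 5, 5, 5, 5, 5, 5, 5, 5, 5, 5, 5, 5, 5, 5, 5, 5, 5, 5, 5, 5, 5, 5, 5, 5, 1, 1, 1, 1, 1]; 35 cycles in total.
sign(π) = (−1)^{n − #cycles} = (−1)^{155−35} = (−1)^120 = +1.
Check: (126/155) = +1 by Zolotarev.

+1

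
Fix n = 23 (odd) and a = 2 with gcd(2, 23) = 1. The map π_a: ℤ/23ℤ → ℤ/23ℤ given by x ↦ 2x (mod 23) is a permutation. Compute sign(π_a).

+1

Start at x=2: 2 → 4 → 8 → 16 → 9 → 18 → 13 → … (one orbit).
π_2 has 3 disjoint cycles with lengths [11, 11, 1] on {0,…,22}.
Σ(ℓ_i−1) = 23−3 = 20; sign = (−1)^20 = +1.
Zolotarev: (2|23) = +1, matching the cycle-count sign.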